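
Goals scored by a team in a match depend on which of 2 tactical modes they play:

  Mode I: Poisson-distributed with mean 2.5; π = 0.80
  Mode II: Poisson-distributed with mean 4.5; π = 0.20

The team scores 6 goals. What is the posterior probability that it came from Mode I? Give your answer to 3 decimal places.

0.465

The responsibility of component k is π_k f_k(x) divided by Σ_j π_j f_j(x).
Poisson probabilities:
  L_I = e^(−2.5)·2.5^6/6! = 0.0278337
  L_II = e^(−4.5)·4.5^6/6! = 0.12812
Weight by the priors:
  π_I·L_I = 0.80 × 0.0278337 = 0.022267
  π_II·L_II = 0.20 × 0.12812 = 0.025624
Sum: 0.022267 + 0.025624 = 0.047891
P(Mode I | the observation) ≈ 0.465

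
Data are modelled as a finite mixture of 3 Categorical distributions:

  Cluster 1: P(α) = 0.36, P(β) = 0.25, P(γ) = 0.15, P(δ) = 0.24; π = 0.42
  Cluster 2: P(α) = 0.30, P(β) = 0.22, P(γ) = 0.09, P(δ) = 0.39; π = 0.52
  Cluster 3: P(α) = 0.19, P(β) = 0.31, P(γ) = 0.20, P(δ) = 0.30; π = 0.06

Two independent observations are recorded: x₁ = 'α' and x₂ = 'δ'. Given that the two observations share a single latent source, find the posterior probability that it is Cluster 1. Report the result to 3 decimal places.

0.361

Apply Bayes' rule: the posterior for each component is proportional to its prior times its likelihood at x.
Since both observations come from the same component, the likelihood for component k is f_k(x₁)·f_k(x₂).
  p_1 = [P(α | comp) = 0.36] × [0.24] = 0.0864
  p_2 = [P(α | comp) = 0.30] × [0.39] = 0.117
  p_3 = [P(α | comp) = 0.19] × [0.3] = 0.057
Unnormalised posteriors:
  π_1·p_1 = 0.42 × 0.0864 = 0.036288
  π_2·p_2 = 0.52 × 0.117 = 0.06084
  π_3·p_3 = 0.06 × 0.057 = 0.00342
Denominator: 0.036288 + 0.06084 + 0.00342 = 0.100548
P(Cluster 1 | x₁,x₂) = 0.036288 / 0.100548 ≈ 0.361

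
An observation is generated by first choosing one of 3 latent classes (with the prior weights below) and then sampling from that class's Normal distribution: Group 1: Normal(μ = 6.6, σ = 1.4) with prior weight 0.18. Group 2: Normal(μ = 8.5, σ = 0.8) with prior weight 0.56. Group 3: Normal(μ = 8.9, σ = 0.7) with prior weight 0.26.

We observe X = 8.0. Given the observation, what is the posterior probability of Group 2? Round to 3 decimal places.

Apply Bayes' rule: the posterior for each component is proportional to its prior times its likelihood at x.
Component likelihoods at x = 8.0:
  f_1 = (1/(1.4·√(2π)))·exp(−(8.0−6.6)²/(2·1.4²)) = 0.284959·exp(-0.50000) = 0.172836
  f_2 = (1/(0.8·√(2π)))·exp(−(8.0−8.5)²/(2·0.8²)) = 0.498678·exp(-0.19531) = 0.410201
  f_3 = (1/(0.7·√(2π)))·exp(−(8.0−8.9)²/(2·0.7²)) = 0.569918·exp(-0.82653) = 0.249376
Weight by the priors:
  π_1·f_1 = 0.18 × 0.172836 = 0.0311105
  π_2·f_2 = 0.56 × 0.410201 = 0.229713
  π_3·f_3 = 0.26 × 0.249376 = 0.0648377
Normaliser: 0.0311105 + 0.229713 + 0.0648377 = 0.325661
Responsibility of Group 2: 0.229713 / 0.325661 ≈ 0.705

0.705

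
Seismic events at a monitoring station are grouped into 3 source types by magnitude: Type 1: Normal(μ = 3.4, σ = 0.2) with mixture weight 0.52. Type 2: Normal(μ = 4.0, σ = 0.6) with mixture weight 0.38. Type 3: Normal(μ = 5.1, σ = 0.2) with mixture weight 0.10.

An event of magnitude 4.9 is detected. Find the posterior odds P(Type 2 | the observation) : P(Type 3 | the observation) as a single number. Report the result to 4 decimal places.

The posterior odds equal the prior odds times the likelihood ratio: (P(Z=i)/P(Z=j))·(f_i(x)/f_j(x)).
Evaluate each component's likelihood at the observed value:
  f_1 = 1.21716e-12
  f_2 = 0.215863
  f_3 = 1.20985
0.0820278 / 0.120985 ≈ 0.6780

0.6780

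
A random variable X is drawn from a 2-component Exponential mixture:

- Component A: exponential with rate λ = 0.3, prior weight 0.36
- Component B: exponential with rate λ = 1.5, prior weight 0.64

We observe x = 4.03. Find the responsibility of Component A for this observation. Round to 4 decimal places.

By Bayes' theorem, P(k | x) = π_k f_k(x) / Σ_j π_j f_j(x).
Exponential densities:
  p_A = 0.3·e^(−0.3·4.03) = 0.3·e^(−1.2090) = 0.0895487
  p_B = 1.5·e^(−1.5·4.03) = 1.5·e^(−6.0450) = 0.00355452
Weight by the priors:
  π_A·p_A = 0.36 × 0.0895487 = 0.0322375
  π_B·p_B = 0.64 × 0.00355452 = 0.00227489
Evidence: 0.0322375 + 0.00227489 = 0.0345124
Responsibility of Component A: 0.0322375 / 0.0345124 ≈ 0.9341

0.9341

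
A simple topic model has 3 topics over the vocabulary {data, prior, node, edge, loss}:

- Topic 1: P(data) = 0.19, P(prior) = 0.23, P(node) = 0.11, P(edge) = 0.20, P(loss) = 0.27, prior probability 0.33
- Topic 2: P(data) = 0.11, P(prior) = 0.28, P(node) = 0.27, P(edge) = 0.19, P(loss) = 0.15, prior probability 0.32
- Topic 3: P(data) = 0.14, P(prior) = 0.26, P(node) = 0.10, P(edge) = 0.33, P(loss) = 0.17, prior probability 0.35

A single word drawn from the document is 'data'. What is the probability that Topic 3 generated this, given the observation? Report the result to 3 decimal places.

By Bayes' theorem, P(k | x) = π_k f_k(x) / Σ_j π_j f_j(x).
Categorical probabilities:
  f_1 = 0.19
  f_2 = 0.11
  f_3 = 0.14
Weight by the priors:
  π_1·f_1 = 0.33 × 0.19 = 0.0627
  π_2·f_2 = 0.32 × 0.11 = 0.0352
  π_3·f_3 = 0.35 × 0.14 = 0.049
Sum: 0.0627 + 0.0352 + 0.049 = 0.1469
P(Topic 3 | the observation) = 0.049 / 0.1469 ≈ 0.334

0.334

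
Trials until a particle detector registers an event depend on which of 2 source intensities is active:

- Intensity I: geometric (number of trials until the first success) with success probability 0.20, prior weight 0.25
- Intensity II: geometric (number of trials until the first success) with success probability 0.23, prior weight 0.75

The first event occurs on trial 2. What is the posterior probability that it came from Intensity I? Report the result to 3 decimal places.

Posterior ∝ prior × likelihood, so P(k | x) ∝ π_k f_k(x); normalise over all components.
Geometric probabilities:
  L_I = 0.20·(1−0.20)^1 = 0.20·0.8 = 0.16
  L_II = 0.23·(1−0.23)^1 = 0.23·0.77 = 0.1771
Multiply by the mixture weights:
  π_I·L_I = 0.25 × 0.16 = 0.04
  π_II·L_II = 0.75 × 0.1771 = 0.132825
Evidence: 0.04 + 0.132825 = 0.172825
P(Intensity I | x) ≈ 0.231

0.231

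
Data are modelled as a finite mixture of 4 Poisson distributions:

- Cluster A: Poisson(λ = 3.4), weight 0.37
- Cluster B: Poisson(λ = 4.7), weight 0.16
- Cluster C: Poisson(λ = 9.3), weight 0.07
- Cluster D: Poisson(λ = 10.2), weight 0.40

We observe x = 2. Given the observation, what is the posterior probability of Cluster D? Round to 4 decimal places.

0.0087

Apply Bayes' rule: the posterior for each component is proportional to its prior times its likelihood at x.
Poisson probabilities:
  L_A = e^(−3.4)·3.4^2/2! = 0.192898
  L_B = e^(−4.7)·4.7^2/2! = 0.100457
  L_C = e^(−9.3)·9.3^2/2! = 0.00395364
  L_D = e^(−10.2)·10.2^2/2! = 0.0019336
Prior × likelihood for each component:
  P(Z=A)·L_A = 0.37 × 0.192898 = 0.0713721
  P(Z=B)·L_B = 0.16 × 0.100457 = 0.0160732
  P(Z=C)·L_C = 0.07 × 0.00395364 = 0.000276755
  P(Z=D)·L_D = 0.40 × 0.0019336 = 0.00077344
Denominator: 0.0713721 + 0.0160732 + 0.000276755 + 0.00077344 = 0.0884954
So the posterior for Cluster D is 0.00077344 / 0.0884954 ≈ 0.0087.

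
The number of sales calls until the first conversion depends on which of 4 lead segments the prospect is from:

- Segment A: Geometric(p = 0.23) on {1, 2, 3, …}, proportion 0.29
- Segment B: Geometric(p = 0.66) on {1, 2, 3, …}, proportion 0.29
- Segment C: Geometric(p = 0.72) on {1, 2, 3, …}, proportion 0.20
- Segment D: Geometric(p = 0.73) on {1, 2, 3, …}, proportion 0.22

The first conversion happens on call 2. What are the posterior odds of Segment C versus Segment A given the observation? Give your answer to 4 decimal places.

Only the two components matter; the odds are (π_i f_i(x)) / (π_j f_j(x)).
Geometric probabilities:
  f_A = 0.23·(1−0.23)^1 = 0.23·0.77 = 0.1771
  f_B = 0.66·(1−0.66)^1 = 0.66·0.34 = 0.2244
  f_C = 0.72·(1−0.72)^1 = 0.72·0.28 = 0.2016
  f_D = 0.73·(1−0.73)^1 = 0.73·0.27 = 0.1971
Odds = (0.20/0.29) × (0.2016/0.1771) = 0.689655 × 1.13834 ≈ 0.7851

0.7851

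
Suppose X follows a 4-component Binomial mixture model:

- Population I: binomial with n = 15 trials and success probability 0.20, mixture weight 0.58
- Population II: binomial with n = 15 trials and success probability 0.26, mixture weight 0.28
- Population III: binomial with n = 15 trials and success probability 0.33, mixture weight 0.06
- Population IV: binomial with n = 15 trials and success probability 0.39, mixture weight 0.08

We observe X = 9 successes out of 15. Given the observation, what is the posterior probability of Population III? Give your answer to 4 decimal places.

0.1750

By Bayes' theorem, P(k | x) = w_k f_k(x) / Σ_j w_j f_j(x).
Evaluate each component's likelihood at the observed value:
  p_I = 0.00067176
  p_II = 0.00446226
  p_III = 0.0210125
  p_IV = 0.0538226
Multiply by the mixture weights:
  w_I·p_I = 0.58 × 0.00067176 = 0.000389621
  w_II·p_II = 0.28 × 0.00446226 = 0.00124943
  w_III·p_III = 0.06 × 0.0210125 = 0.00126075
  w_IV·p_IV = 0.08 × 0.0538226 = 0.00430581
Sum: 0.000389621 + 0.00124943 + 0.00126075 + 0.00430581 = 0.00720561
So the posterior for Population III is 0.00126075 / 0.00720561 ≈ 0.1750.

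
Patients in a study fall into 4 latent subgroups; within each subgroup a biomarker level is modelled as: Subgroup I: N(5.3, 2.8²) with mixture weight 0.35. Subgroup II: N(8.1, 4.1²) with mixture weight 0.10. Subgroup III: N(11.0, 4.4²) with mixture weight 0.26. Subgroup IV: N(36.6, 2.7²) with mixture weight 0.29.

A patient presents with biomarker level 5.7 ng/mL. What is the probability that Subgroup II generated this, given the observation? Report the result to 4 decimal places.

0.1189

By Bayes' theorem, P(k | x) = w_k f_k(x) / Σ_j w_j f_j(x).
Component likelihoods at x = 5.7 ng/mL:
  f_I = 0.141033
  f_II = 0.0819823
  f_III = 0.0438927
  f_IV = 5.35327e-30
Unnormalised posteriors:
  w_I·f_I = 0.35 × 0.141033 = 0.0493615
  w_II·f_II = 0.10 × 0.0819823 = 0.00819823
  w_III·f_III = 0.26 × 0.0438927 = 0.0114121
  w_IV·f_IV = 0.29 × 5.35327e-30 = 1.55245e-30
Marginal: 0.0493615 + 0.00819823 + 0.0114121 + 1.55245e-30 = 0.0689718
So the posterior for Subgroup II is 0.00819823 / 0.0689718 ≈ 0.1189.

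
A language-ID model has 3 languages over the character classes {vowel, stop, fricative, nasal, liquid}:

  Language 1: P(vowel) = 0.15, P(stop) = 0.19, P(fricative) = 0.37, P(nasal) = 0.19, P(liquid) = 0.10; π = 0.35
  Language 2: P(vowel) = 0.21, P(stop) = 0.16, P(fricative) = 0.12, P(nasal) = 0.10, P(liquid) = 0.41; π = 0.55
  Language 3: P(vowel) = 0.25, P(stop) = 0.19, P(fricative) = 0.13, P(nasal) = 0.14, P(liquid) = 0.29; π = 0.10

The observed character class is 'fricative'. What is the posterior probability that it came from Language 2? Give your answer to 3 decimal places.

P(component k | x) = π_k·f_k(x) / marginal(x), where marginal(x) = Σ_j π_j·f_j(x).
Evaluate each component's likelihood at the observed value:
  f_1 = P(fricative | comp) = 0.37
  f_2 = P(fricative | comp) = 0.12
  f_3 = P(fricative | comp) = 0.13
Prior × likelihood for each component:
  π_1·f_1 = 0.35 × 0.37 = 0.1295
  π_2·f_2 = 0.55 × 0.12 = 0.066
  π_3·f_3 = 0.10 × 0.13 = 0.013
Evidence: 0.1295 + 0.066 + 0.013 = 0.2085
P(Language 2 | x) ≈ 0.317

0.317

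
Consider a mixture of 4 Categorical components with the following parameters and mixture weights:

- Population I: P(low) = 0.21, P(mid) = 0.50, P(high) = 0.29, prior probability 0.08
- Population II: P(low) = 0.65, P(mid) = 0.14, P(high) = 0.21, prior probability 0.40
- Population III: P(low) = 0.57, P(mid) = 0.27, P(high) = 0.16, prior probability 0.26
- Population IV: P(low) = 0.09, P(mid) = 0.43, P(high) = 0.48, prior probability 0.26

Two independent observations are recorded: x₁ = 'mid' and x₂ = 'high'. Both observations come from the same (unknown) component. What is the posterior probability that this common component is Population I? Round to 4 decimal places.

0.1314

The responsibility of component k is P(Z=k) f_k(x) divided by Σ_j P(Z=j) f_j(x).
Since both observations come from the same component, the likelihood for component k is f_k(x₁)·f_k(x₂).
  f_I = [0.5] × [0.29] = 0.145
  f_II = [0.14] × [0.21] = 0.0294
  f_III = [0.27] × [0.16] = 0.0432
  f_IV = [0.43] × [0.48] = 0.2064
Prior × likelihood for each component:
  P(Z=I)·f_I = 0.08 × 0.145 = 0.0116
  P(Z=II)·f_II = 0.40 × 0.0294 = 0.01176
  P(Z=III)·f_III = 0.26 × 0.0432 = 0.011232
  P(Z=IV)·f_IV = 0.26 × 0.2064 = 0.053664
Evidence: 0.0116 + 0.01176 + 0.011232 + 0.053664 = 0.088256
P(Population I | x) = 0.0116 / 0.088256 ≈ 0.1314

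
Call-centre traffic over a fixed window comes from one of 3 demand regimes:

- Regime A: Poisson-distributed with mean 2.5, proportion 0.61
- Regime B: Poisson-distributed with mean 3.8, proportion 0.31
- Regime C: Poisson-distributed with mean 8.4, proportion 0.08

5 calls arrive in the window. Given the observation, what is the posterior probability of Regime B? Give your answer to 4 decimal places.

Apply Bayes' rule: the posterior for each component is proportional to its prior times its likelihood at x.
Component likelihoods at x = 5 calls:
  p_A = 0.0668009
  p_B = 0.147713
  p_C = 0.0783685
Prior × likelihood for each component:
  w_A·p_A = 0.61 × 0.0668009 = 0.0407486
  w_B·p_B = 0.31 × 0.147713 = 0.0457909
  w_C·p_C = 0.08 × 0.0783685 = 0.00626948
Denominator: 0.0407486 + 0.0457909 + 0.00626948 = 0.092809
So the posterior for Regime B is 0.0457909 / 0.092809 ≈ 0.4934.

0.4934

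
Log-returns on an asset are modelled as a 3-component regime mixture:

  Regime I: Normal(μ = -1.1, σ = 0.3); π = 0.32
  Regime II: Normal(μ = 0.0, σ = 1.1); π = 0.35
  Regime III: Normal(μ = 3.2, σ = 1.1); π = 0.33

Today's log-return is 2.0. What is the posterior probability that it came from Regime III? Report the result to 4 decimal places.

0.7309

By Bayes' theorem, P(k | x) = π_k f_k(x) / Σ_j π_j f_j(x).
Normal densities:
  L_I = (1/(0.3·√(2π)))·exp(−(2.0−-1.1)²/(2·0.3²)) = 1.329808·exp(-53.38889) = 8.65544e-24
  L_II = (1/(1.1·√(2π)))·exp(−(2.0−0.0)²/(2·1.1²)) = 0.362675·exp(-1.65289) = 0.0694505
  L_III = (1/(1.1·√(2π)))·exp(−(2.0−3.2)²/(2·1.1²)) = 0.362675·exp(-0.59504) = 0.20003
Weight by the priors:
  π_I·L_I = 0.32 × 8.65544e-24 = 2.76974e-24
  π_II·L_II = 0.35 × 0.0694505 = 0.0243077
  π_III·L_III = 0.33 × 0.20003 = 0.0660098
Denominator: 2.76974e-24 + 0.0243077 + 0.0660098 = 0.0903174
P(Regime III | the observation) = 0.0660098 / 0.0903174 ≈ 0.7309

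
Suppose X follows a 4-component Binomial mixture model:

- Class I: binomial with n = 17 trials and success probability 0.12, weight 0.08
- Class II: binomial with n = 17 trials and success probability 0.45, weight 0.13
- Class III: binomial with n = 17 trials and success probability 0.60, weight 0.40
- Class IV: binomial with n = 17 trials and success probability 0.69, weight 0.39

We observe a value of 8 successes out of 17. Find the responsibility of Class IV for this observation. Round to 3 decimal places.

P(component k | x) = π_k·f_k(x) / marginal(x), where marginal(x) = Σ_j π_j·f_j(x).
Binomial probabilities:
  p_I = C(17,8)·0.12^8·0.88^9 = 24310·4.29982e-08·0.316478 = 0.00033081
  p_II = C(17,8)·0.45^8·0.55^9 = 24310·0.00168151·0.00460537 = 0.188256
  p_III = C(17,8)·0.60^8·0.40^9 = 24310·0.0167962·0.000262144 = 0.107037
  p_IV = C(17,8)·0.69^8·0.31^9 = 24310·0.0513798·2.64396e-05 = 0.0330242
Multiply by the mixture weights:
  π_I·p_I = 0.08 × 0.00033081 = 2.64648e-05
  π_II·p_II = 0.13 × 0.188256 = 0.0244733
  π_III·p_III = 0.40 × 0.107037 = 0.0428149
  π_IV·p_IV = 0.39 × 0.0330242 = 0.0128795
Denominator: 2.64648e-05 + 0.0244733 + 0.0428149 + 0.0128795 = 0.0801941
P(Class IV | the observation) ≈ 0.161

0.161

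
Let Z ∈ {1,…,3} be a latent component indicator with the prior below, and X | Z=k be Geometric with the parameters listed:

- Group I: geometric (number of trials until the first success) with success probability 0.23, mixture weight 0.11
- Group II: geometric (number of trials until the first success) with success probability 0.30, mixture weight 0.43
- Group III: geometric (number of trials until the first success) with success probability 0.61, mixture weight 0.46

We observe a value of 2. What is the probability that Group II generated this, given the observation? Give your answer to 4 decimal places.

0.4119

The responsibility of component k is P(Z=k) f_k(x) divided by Σ_j P(Z=j) f_j(x).
Evaluate each component's likelihood at the observed value:
  f_I = 0.23·(1−0.23)^1 = 0.23·0.77 = 0.1771
  f_II = 0.30·(1−0.30)^1 = 0.30·0.7 = 0.21
  f_III = 0.61·(1−0.61)^1 = 0.61·0.39 = 0.2379
Multiply by the mixture weights:
  P(Z=I)·f_I = 0.11 × 0.1771 = 0.019481
  P(Z=II)·f_II = 0.43 × 0.21 = 0.0903
  P(Z=III)·f_III = 0.46 × 0.2379 = 0.109434
Normaliser: 0.019481 + 0.0903 + 0.109434 = 0.219215
P(Group II | data) ≈ 0.4119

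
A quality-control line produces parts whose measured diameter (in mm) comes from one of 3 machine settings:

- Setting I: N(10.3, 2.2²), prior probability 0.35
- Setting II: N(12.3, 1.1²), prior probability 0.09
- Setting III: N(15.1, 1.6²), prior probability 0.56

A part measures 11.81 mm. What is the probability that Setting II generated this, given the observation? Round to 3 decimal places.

The responsibility of component k is w_k f_k(x) divided by Σ_j w_j f_j(x).
Component likelihoods at x = 11.81 mm:
  p_I = 0.143282
  p_II = 0.328419
  p_III = 0.0301062
Unnormalised posteriors:
  w_I·p_I = 0.35 × 0.143282 = 0.0501486
  w_II·p_II = 0.09 × 0.328419 = 0.0295578
  w_III·p_III = 0.56 × 0.0301062 = 0.0168595
Denominator: 0.0501486 + 0.0295578 + 0.0168595 = 0.0965658
P(Setting II | data) = 0.0295578 / 0.0965658 ≈ 0.306

0.306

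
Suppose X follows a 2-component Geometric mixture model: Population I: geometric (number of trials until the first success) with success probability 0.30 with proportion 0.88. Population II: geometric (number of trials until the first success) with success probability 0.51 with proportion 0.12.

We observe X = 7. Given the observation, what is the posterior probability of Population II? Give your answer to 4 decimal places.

0.0265

The responsibility of component k is π_k f_k(x) divided by Σ_j π_j f_j(x).
Component likelihoods at x = 7:
  f_I = 0.30·(1−0.30)^6 = 0.30·0.117649 = 0.0352947
  f_II = 0.51·(1−0.51)^6 = 0.51·0.0138413 = 0.00705906
Weight by the priors:
  π_I·f_I = 0.88 × 0.0352947 = 0.0310593
  π_II·f_II = 0.12 × 0.00705906 = 0.000847087
Denominator: 0.0310593 + 0.000847087 = 0.0319064
P(Population II | the observation) ≈ 0.0265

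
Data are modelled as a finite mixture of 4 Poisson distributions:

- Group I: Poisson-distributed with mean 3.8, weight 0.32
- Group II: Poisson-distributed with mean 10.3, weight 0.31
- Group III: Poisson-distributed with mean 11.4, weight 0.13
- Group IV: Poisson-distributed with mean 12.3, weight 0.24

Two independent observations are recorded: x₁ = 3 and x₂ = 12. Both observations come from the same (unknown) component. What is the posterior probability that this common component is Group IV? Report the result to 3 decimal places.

0.130

By Bayes' theorem, P(k | x) = w_k f_k(x) / Σ_j w_j f_j(x).
Since both observations come from the same component, the likelihood for component k is f_k(x₁)·f_k(x₂).
  L_I = [e^(−3.8)·3.8^3/3! = 0.204588] × [0.000423396] = 8.66219e-05
  L_II = [e^(−10.3)·10.3^3/3! = 0.0061253] × [0.10011] = 0.000613202
  L_III = [e^(−11.4)·11.4^3/3! = 0.00276443] × [0.112607] = 0.000311294
  L_IV = [e^(−12.3)·12.3^3/3! = 0.0014117] × [0.113947] = 0.000160859
Unnormalised posteriors:
  w_I·L_I = 0.32 × 8.66219e-05 = 2.7719e-05
  w_II·L_II = 0.31 × 0.000613202 = 0.000190093
  w_III·L_III = 0.13 × 0.000311294 = 4.04682e-05
  w_IV·L_IV = 0.24 × 0.000160859 = 3.86061e-05
Evidence: 2.7719e-05 + 0.000190093 + 4.04682e-05 + 3.86061e-05 = 0.000296886
So the posterior for Group IV is 3.86061e-05 / 0.000296886 ≈ 0.130.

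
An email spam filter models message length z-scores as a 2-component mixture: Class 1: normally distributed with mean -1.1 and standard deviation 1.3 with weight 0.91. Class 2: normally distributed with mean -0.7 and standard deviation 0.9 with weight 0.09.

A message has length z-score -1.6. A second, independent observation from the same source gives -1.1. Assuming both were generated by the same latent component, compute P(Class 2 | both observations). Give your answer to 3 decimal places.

0.109

By Bayes' theorem, P(k | x) = P(Z=k) f_k(x) / Σ_j P(Z=j) f_j(x).
Since both observations come from the same component, the likelihood for component k is f_k(x₁)·f_k(x₂).
  L_1 = [(1/(1.3·√(2π)))·exp(−(-1.6−-1.1)²/(2·1.3²)) = 0.306879·exp(-0.07396) = 0.285] × [0.306879] = 0.0874603
  L_2 = [(1/(0.9·√(2π)))·exp(−(-1.6−-0.7)²/(2·0.9²)) = 0.443269·exp(-0.50000) = 0.268856] × [0.401582] = 0.107968
Multiply by the mixture weights:
  P(Z=1)·L_1 = 0.91 × 0.0874603 = 0.0795889
  P(Z=2)·L_2 = 0.09 × 0.107968 = 0.00971711
Marginal: 0.0795889 + 0.00971711 = 0.089306
Responsibility of Class 2: 0.00971711 / 0.089306 ≈ 0.109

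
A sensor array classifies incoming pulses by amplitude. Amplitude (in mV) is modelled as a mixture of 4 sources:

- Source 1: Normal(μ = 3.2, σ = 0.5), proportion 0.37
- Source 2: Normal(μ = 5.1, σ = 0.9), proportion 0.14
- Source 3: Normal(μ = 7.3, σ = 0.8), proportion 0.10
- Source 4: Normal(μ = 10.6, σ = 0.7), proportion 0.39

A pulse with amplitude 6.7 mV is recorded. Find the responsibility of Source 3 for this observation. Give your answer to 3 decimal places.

0.747

Posterior ∝ prior × likelihood, so P(k | x) ∝ π_k f_k(x); normalise over all components.
Normal densities:
  f_1 = (1/(0.5·√(2π)))·exp(−(6.7−3.2)²/(2·0.5²)) = 0.797885·exp(-24.50000) = 1.82694e-11
  f_2 = (1/(0.9·√(2π)))·exp(−(6.7−5.1)²/(2·0.9²)) = 0.443269·exp(-1.58025) = 0.0912799
  f_3 = (1/(0.8·√(2π)))·exp(−(6.7−7.3)²/(2·0.8²)) = 0.498678·exp(-0.28125) = 0.376422
  f_4 = (1/(0.7·√(2π)))·exp(−(6.7−10.6)²/(2·0.7²)) = 0.569918·exp(-15.52041) = 1.03606e-07
Unnormalised posteriors:
  π_1·f_1 = 0.37 × 1.82694e-11 = 6.75969e-12
  π_2·f_2 = 0.14 × 0.0912799 = 0.0127792
  π_3·f_3 = 0.10 × 0.376422 = 0.0376422
  π_4·f_4 = 0.39 × 1.03606e-07 = 4.04063e-08
Evidence: 6.75969e-12 + 0.0127792 + 0.0376422 + 4.04063e-08 = 0.0504214
P(Source 3 | 6.7 mV) = 0.0376422 / 0.0504214 ≈ 0.747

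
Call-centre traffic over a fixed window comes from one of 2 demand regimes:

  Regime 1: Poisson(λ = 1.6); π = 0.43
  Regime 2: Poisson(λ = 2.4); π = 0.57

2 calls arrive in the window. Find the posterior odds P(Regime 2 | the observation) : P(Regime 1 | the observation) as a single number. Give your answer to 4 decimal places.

The posterior odds equal the prior odds times the likelihood ratio: (π_i/π_j)·(f_i(x)/f_j(x)).
Poisson probabilities:
  L_1 = 0.258428
  L_2 = 0.261268
0.148923 / 0.111124 ≈ 1.3401

1.3401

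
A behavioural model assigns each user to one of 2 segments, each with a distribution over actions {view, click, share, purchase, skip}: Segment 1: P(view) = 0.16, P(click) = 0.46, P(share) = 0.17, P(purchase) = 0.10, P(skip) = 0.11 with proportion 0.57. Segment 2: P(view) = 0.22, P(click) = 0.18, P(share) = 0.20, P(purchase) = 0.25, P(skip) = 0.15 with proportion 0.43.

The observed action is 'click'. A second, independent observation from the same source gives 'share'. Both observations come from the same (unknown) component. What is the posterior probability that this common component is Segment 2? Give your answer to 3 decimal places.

0.258

Posterior ∝ prior × likelihood, so P(k | x) ∝ π_k f_k(x); normalise over all components.
Since both observations come from the same component, the likelihood for component k is f_k(x₁)·f_k(x₂).
  L_1 = [0.46] × [0.17] = 0.0782
  L_2 = [0.18] × [0.2] = 0.036
Prior × likelihood for each component:
  π_1·L_1 = 0.57 × 0.0782 = 0.044574
  π_2·L_2 = 0.43 × 0.036 = 0.01548
Evidence: 0.044574 + 0.01548 = 0.060054
P(Segment 2 | x₁, x₂) = 0.01548 / 0.060054 ≈ 0.258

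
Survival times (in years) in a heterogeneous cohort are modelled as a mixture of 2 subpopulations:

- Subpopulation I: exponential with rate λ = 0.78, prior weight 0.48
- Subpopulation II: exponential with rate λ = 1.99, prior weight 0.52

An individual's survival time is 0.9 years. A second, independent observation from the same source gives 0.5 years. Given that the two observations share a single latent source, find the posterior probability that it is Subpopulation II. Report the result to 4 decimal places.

0.5644

Posterior ∝ prior × likelihood, so P(k | x) ∝ π_k f_k(x); normalise over all components.
Since both observations come from the same component, the likelihood for component k is f_k(x₁)·f_k(x₂).
  L_I = [0.78·e^(−0.78·0.9) = 0.78·e^(−0.7020) = 0.386563] × [0.528104] = 0.204145
  L_II = [1.99·e^(−1.99·0.9) = 1.99·e^(−1.7910) = 0.331919] × [0.73575] = 0.244209
Unnormalised posteriors:
  π_I·L_I = 0.48 × 0.204145 = 0.0979898
  π_II·L_II = 0.52 × 0.244209 = 0.126989
Marginal: 0.0979898 + 0.126989 = 0.224978
Responsibility of Subpopulation II: 0.126989 / 0.224978 ≈ 0.5644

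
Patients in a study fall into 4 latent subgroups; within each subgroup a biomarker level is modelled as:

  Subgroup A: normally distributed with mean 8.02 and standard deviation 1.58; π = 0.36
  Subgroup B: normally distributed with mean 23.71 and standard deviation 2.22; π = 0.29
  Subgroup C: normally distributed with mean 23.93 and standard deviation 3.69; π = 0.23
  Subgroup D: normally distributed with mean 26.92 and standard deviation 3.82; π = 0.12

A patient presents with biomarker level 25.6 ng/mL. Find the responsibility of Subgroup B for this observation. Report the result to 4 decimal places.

Apply Bayes' rule: the posterior for each component is proportional to its prior times its likelihood at x.
Component likelihoods at x = 25.6 ng/mL:
  L_A = (1/(1.58·√(2π)))·exp(−(25.6−8.02)²/(2·1.58²)) = 0.252495·exp(-61.90042) = 3.30555e-28
  L_B = (1/(2.22·√(2π)))·exp(−(25.6−23.71)²/(2·2.22²)) = 0.179704·exp(-0.36240) = 0.125075
  L_C = (1/(3.69·√(2π)))·exp(−(25.6−23.93)²/(2·3.69²)) = 0.108114·exp(-0.10241) = 0.0975903
  L_D = (1/(3.82·√(2π)))·exp(−(25.6−26.92)²/(2·3.82²)) = 0.104435·exp(-0.05970) = 0.0983826
Weight by the priors:
  π_A·L_A = 0.36 × 3.30555e-28 = 1.19e-28
  π_B·L_B = 0.29 × 0.125075 = 0.0362716
  π_C·L_C = 0.23 × 0.0975903 = 0.0224458
  π_D·L_D = 0.12 × 0.0983826 = 0.0118059
Sum: 1.19e-28 + 0.0362716 + 0.0224458 + 0.0118059 = 0.0705233
Responsibility of Subgroup B: 0.0362716 / 0.0705233 ≈ 0.5143

0.5143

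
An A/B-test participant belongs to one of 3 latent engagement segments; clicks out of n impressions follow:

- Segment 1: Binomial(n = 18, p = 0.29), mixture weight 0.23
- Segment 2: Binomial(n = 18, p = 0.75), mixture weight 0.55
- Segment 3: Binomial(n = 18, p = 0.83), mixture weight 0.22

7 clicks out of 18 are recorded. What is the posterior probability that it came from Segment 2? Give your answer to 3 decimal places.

0.019

Posterior ∝ prior × likelihood, so P(k | x) ∝ P(Z=k) f_k(x); normalise over all components.
Evaluate each component's likelihood at the observed value:
  f_1 = 0.126877
  f_2 = 0.0010128
  f_3 = 2.95964e-05
Unnormalised posteriors:
  P(Z=1)·f_1 = 0.23 × 0.126877 = 0.0291817
  P(Z=2)·f_2 = 0.55 × 0.0010128 = 0.00055704
  P(Z=3)·f_3 = 0.22 × 2.95964e-05 = 6.51122e-06
Sum: 0.0291817 + 0.00055704 + 6.51122e-06 = 0.0297452
P(Segment 2 | 7 clicks out of 18) ≈ 0.019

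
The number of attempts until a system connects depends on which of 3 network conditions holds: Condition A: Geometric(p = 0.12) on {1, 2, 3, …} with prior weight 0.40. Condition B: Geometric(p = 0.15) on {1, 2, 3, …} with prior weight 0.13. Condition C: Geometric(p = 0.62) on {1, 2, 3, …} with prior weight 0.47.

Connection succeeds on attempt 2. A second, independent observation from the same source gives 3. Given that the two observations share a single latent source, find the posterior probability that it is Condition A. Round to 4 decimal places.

Apply Bayes' rule: the posterior for each component is proportional to its prior times its likelihood at x.
Since both observations come from the same component, the likelihood for component k is f_k(x₁)·f_k(x₂).
  p_A = [0.12·(1−0.12)^1 = 0.12·0.88 = 0.1056] × [0.092928] = 0.0098132
  p_B = [0.15·(1−0.15)^1 = 0.15·0.85 = 0.1275] × [0.108375] = 0.0138178
  p_C = [0.62·(1−0.62)^1 = 0.62·0.38 = 0.2356] × [0.089528] = 0.0210928
Prior × likelihood for each component:
  P(Z=A)·p_A = 0.40 × 0.0098132 = 0.00392528
  P(Z=B)·p_B = 0.13 × 0.0138178 = 0.00179632
  P(Z=C)·p_C = 0.47 × 0.0210928 = 0.00991361
Normaliser: 0.00392528 + 0.00179632 + 0.00991361 = 0.0156352
P(Condition A | x₁, x₂) ≈ 0.2511

0.2511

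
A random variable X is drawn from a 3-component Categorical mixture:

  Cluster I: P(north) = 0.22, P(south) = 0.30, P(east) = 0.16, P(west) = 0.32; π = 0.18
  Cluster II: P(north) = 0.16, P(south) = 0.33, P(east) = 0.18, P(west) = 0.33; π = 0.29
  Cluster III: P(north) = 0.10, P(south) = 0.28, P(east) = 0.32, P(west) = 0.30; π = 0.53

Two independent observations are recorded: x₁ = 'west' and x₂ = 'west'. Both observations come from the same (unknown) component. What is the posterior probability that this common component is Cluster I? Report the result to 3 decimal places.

Apply Bayes' rule: the posterior for each component is proportional to its prior times its likelihood at x.
Since both observations come from the same component, the likelihood for component k is f_k(x₁)·f_k(x₂).
  p_I = [0.32] × [0.32] = 0.1024
  p_II = [0.33] × [0.33] = 0.1089
  p_III = [0.3] × [0.3] = 0.09
Weight by the priors:
  π_I·p_I = 0.18 × 0.1024 = 0.018432
  π_II·p_II = 0.29 × 0.1089 = 0.031581
  π_III·p_III = 0.53 × 0.09 = 0.0477
Sum: 0.018432 + 0.031581 + 0.0477 = 0.097713
P(Cluster I | data) ≈ 0.189

0.189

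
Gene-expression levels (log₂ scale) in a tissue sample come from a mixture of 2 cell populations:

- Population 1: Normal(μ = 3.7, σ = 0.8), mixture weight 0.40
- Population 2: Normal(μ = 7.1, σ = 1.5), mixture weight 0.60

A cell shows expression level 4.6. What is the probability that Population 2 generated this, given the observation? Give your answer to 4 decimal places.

0.2730

The responsibility of component k is π_k f_k(x) divided by Σ_j π_j f_j(x).
Normal densities:
  f_1 = (1/(0.8·√(2π)))·exp(−(4.6−3.7)²/(2·0.8²)) = 0.498678·exp(-0.63281) = 0.264846
  f_2 = (1/(1.5·√(2π)))·exp(−(4.6−7.1)²/(2·1.5²)) = 0.265962·exp(-1.38889) = 0.0663181
Multiply by the mixture weights:
  π_1·f_1 = 0.40 × 0.264846 = 0.105938
  π_2·f_2 = 0.60 × 0.0663181 = 0.0397909
Normaliser: 0.105938 + 0.0397909 = 0.145729
P(Population 2 | 4.6) = 0.0397909 / 0.145729 ≈ 0.2730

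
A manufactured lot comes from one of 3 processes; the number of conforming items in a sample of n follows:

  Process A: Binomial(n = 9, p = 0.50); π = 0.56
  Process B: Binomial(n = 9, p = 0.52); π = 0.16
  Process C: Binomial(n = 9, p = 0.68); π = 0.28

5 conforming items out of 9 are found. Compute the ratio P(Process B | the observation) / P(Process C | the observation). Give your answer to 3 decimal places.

Only the two components matter; the odds are (w_i f_i(x)) / (w_j f_j(x)).
Component likelihoods at x = 5 conforming items out of 9:
  f_A = 0.246094
  f_B = 0.254303
  f_C = 0.192095
Posterior odds = (w_B·f_B) / (w_C·f_C) = (0.16·0.254303) / (0.28·0.192095) = 0.0406885 / 0.0537865 ≈ 0.756

0.756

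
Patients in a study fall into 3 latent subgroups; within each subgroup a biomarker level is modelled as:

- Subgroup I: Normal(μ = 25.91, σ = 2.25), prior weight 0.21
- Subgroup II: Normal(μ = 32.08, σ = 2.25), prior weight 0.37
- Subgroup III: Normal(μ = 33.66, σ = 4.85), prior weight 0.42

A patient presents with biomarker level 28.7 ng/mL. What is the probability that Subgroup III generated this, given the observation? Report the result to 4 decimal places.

0.3473

The responsibility of component k is π_k f_k(x) divided by Σ_j π_j f_j(x).
Component likelihoods at x = 28.7 ng/mL:
  f_I = (1/(2.25·√(2π)))·exp(−(28.7−25.91)²/(2·2.25²)) = 0.177308·exp(-0.76880) = 0.0821943
  f_II = (1/(2.25·√(2π)))·exp(−(28.7−32.08)²/(2·2.25²)) = 0.177308·exp(-1.12834) = 0.0573717
  f_III = (1/(4.85·√(2π)))·exp(−(28.7−33.66)²/(2·4.85²)) = 0.082256·exp(-0.52294) = 0.0487595
Prior × likelihood for each component:
  π_I·f_I = 0.21 × 0.0821943 = 0.0172608
  π_II·f_II = 0.37 × 0.0573717 = 0.0212275
  π_III·f_III = 0.42 × 0.0487595 = 0.020479
Denominator: 0.0172608 + 0.0212275 + 0.020479 = 0.0589673
P(Subgroup III | the observation) = 0.020479 / 0.0589673 ≈ 0.3473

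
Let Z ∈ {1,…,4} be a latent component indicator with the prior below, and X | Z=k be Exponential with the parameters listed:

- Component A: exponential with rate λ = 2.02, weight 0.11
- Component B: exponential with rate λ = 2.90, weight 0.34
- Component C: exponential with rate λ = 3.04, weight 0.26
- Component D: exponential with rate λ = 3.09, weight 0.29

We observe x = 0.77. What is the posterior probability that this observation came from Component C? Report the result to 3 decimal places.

Posterior ∝ prior × likelihood, so P(k | x) ∝ w_k f_k(x); normalise over all components.
Component likelihoods at x = 0.77:
  L_A = 2.02·e^(−2.02·0.77) = 2.02·e^(−1.5554) = 0.426432
  L_B = 2.90·e^(−2.90·0.77) = 2.90·e^(−2.2330) = 0.310898
  L_C = 3.04·e^(−3.04·0.77) = 3.04·e^(−2.3408) = 0.292602
  L_D = 3.09·e^(−3.09·0.77) = 3.09·e^(−2.3793) = 0.286182
Weight by the priors:
  w_A·L_A = 0.11 × 0.426432 = 0.0469075
  w_B·L_B = 0.34 × 0.310898 = 0.105705
  w_C·L_C = 0.26 × 0.292602 = 0.0760765
  w_D·L_D = 0.29 × 0.286182 = 0.0829926
Normaliser: 0.0469075 + 0.105705 + 0.0760765 + 0.0829926 = 0.311682
P(Component C | the observation) = 0.0760765 / 0.311682 ≈ 0.244

0.244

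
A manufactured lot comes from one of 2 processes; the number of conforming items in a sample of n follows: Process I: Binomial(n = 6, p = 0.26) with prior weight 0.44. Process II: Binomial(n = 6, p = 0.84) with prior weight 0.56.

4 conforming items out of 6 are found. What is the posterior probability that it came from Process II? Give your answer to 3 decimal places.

0.866

Posterior ∝ prior × likelihood, so P(k | x) ∝ π_k f_k(x); normalise over all components.
Evaluate each component's likelihood at the observed value:
  p_I = 0.037536
  p_II = 0.191183
Multiply by the mixture weights:
  π_I·p_I = 0.44 × 0.037536 = 0.0165158
  π_II·p_II = 0.56 × 0.191183 = 0.107062
Marginal: 0.0165158 + 0.107062 = 0.123578
P(Process II | 4 conforming items out of 6) ≈ 0.866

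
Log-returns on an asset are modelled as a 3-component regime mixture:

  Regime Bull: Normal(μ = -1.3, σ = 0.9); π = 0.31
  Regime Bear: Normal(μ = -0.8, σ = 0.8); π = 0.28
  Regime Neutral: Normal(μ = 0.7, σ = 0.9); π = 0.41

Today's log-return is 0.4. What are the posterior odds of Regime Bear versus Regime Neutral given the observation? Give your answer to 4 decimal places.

0.2637

Since P(k|x) ∝ w_k f_k(x), the posterior odds are w_i f_i(x) / (w_j f_j(x)).
Component likelihoods at x = 0.4:
  f_Bull = 0.0744574
  f_Bear = 0.161897
  f_Neutral = 0.419315
0.0453312 / 0.171919 ≈ 0.2637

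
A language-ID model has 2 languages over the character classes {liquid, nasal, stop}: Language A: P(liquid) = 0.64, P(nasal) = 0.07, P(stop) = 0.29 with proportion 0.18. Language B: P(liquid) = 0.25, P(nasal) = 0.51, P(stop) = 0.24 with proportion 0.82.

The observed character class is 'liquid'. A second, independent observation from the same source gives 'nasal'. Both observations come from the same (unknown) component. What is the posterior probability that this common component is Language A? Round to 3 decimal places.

0.072

Posterior ∝ prior × likelihood, so P(k | x) ∝ P(Z=k) f_k(x); normalise over all components.
Since both observations come from the same component, the likelihood for component k is f_k(x₁)·f_k(x₂).
  L_A = [0.64] × [0.07] = 0.0448
  L_B = [0.25] × [0.51] = 0.1275
Multiply by the mixture weights:
  P(Z=A)·L_A = 0.18 × 0.0448 = 0.008064
  P(Z=B)·L_B = 0.82 × 0.1275 = 0.10455
Normaliser: 0.008064 + 0.10455 = 0.112614
Responsibility of Language A: 0.008064 / 0.112614 ≈ 0.072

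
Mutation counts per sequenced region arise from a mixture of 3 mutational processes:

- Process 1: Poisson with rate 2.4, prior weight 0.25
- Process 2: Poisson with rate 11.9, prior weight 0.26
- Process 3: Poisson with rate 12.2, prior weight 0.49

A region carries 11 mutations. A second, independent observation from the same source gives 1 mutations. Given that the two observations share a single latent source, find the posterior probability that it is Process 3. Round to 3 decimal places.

By Bayes' theorem, P(k | x) = w_k f_k(x) / Σ_j w_j f_j(x).
Since both observations come from the same component, the likelihood for component k is f_k(x₁)·f_k(x₂).
  f_1 = [3.45829e-05] × [0.217723] = 7.52949e-06
  f_2 = [0.115281] × [8.08058e-05] = 9.31535e-06
  f_3 = [0.112308] × [6.13716e-05] = 6.8925e-06
Prior × likelihood for each component:
  w_1·f_1 = 0.25 × 7.52949e-06 = 1.88237e-06
  w_2·f_2 = 0.26 × 9.31535e-06 = 2.42199e-06
  w_3·f_3 = 0.49 × 6.8925e-06 = 3.37733e-06
Sum: 1.88237e-06 + 2.42199e-06 + 3.37733e-06 = 7.68169e-06
Responsibility of Process 3: 3.37733e-06 / 7.68169e-06 ≈ 0.440

0.440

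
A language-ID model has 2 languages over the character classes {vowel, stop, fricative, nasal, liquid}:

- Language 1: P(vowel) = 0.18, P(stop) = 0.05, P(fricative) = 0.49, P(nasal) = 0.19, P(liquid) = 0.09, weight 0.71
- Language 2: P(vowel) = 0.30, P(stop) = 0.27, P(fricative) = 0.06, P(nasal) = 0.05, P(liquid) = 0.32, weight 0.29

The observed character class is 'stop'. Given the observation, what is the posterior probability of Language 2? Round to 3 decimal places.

P(component k | x) = π_k·f_k(x) / marginal(x), where marginal(x) = Σ_j π_j·f_j(x).
Component likelihoods at x = 'stop':
  p_1 = 0.05
  p_2 = 0.27
Weight by the priors:
  π_1·p_1 = 0.71 × 0.05 = 0.0355
  π_2·p_2 = 0.29 × 0.27 = 0.0783
Normaliser: 0.0355 + 0.0783 = 0.1138
P(Language 2 | data) = 0.0783 / 0.1138 ≈ 0.688

0.688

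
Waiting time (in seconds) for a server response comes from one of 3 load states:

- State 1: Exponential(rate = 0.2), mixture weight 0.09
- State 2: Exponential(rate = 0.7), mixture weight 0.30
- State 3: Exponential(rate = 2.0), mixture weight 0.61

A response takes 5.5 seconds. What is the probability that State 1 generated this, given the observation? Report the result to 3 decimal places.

Apply Bayes' rule: the posterior for each component is proportional to its prior times its likelihood at x.
Component likelihoods at x = 5.5 seconds:
  L_1 = 0.2·e^(−0.2·5.5) = 0.2·e^(−1.1000) = 0.0665742
  L_2 = 0.7·e^(−0.7·5.5) = 0.7·e^(−3.8500) = 0.0148958
  L_3 = 2.0·e^(−2.0·5.5) = 2.0·e^(−11.0000) = 3.34034e-05
Weight by the priors:
  π_1·L_1 = 0.09 × 0.0665742 = 0.00599168
  π_2·L_2 = 0.30 × 0.0148958 = 0.00446874
  π_3·L_3 = 0.61 × 3.34034e-05 = 2.03761e-05
Sum: 0.00599168 + 0.00446874 + 2.03761e-05 = 0.0104808
P(State 1 | x) = 0.00599168 / 0.0104808 ≈ 0.572

0.572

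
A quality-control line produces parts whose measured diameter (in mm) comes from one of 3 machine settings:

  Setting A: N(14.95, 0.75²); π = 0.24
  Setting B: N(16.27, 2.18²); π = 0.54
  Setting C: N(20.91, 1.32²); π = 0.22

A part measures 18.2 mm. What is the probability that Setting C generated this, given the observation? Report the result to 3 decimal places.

By Bayes' theorem, P(k | x) = w_k f_k(x) / Σ_j w_j f_j(x).
Normal densities:
  p_A = (1/(0.75·√(2π)))·exp(−(18.2−14.95)²/(2·0.75²)) = 0.531923·exp(-9.38889) = 4.44945e-05
  p_B = (1/(2.18·√(2π)))·exp(−(18.2−16.27)²/(2·2.18²)) = 0.183001·exp(-0.39190) = 0.123667
  p_C = (1/(1.32·√(2π)))·exp(−(18.2−20.91)²/(2·1.32²)) = 0.302229·exp(-2.10747) = 0.0367346
Prior × likelihood for each component:
  w_A·p_A = 0.24 × 4.44945e-05 = 1.06787e-05
  w_B·p_B = 0.54 × 0.123667 = 0.0667804
  w_C·p_C = 0.22 × 0.0367346 = 0.00808161
Sum: 1.06787e-05 + 0.0667804 + 0.00808161 = 0.0748726
P(Setting C | the observation) ≈ 0.108

0.108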